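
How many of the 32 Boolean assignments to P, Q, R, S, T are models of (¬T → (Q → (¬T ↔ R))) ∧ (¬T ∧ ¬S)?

6

Initial set: {((¬T → (Q → (¬T ↔ R))) ∧ (¬T ∧ ¬S))}.
((¬T → (Q → (¬T ↔ R))) ∧ (¬T ∧ ¬S)): α-rule — add (¬T → (Q → (¬T ↔ R))), (¬T ∧ ¬S).
(¬T ∧ ¬S): α-rule — add ¬T, ¬S.
(¬T → (Q → (¬T ↔ R))): β-rule — branch into ¬¬T  //  (Q → (¬T ↔ R)).
  branch 1 (add ¬¬T):
    × closes — contains both T and ¬T.
  branch 2 (add (Q → (¬T ↔ R))):
    (Q → (¬T ↔ R)): β-rule — branch into ¬Q  //  (¬T ↔ R).
      branch 2.1 (add ¬Q):
        ○ open, literals {Q=F, S=F, T=F}.
      branch 2.2 (add (¬T ↔ R)):
        (¬T ↔ R): β-rule — branch into ¬T, R  //  ¬¬T, ¬R.
          branch 2.2.1 (add ¬T, R):
            ○ open, literals {R=T, S=F, T=F}.
          branch 2.2.2 (add ¬¬T, ¬R):
            × closes — contains both T and ¬T.
2 branches closed, 2 open.
Each open branch fixes some atoms; the unmentioned ones are free. Counting distinct full assignments: branch {Q=F, S=F, T=F} (P, R) contributes 4 new; branch {R=T, S=F, T=F} (P, Q) contributes 2 new. Total: 6.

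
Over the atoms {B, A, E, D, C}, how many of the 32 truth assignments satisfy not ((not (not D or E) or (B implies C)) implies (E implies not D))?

Initial set: {not ((not (not D or E) or (B implies C)) implies (E implies not D))}.
not ((not (not D or E) or (B implies C)) implies (E implies not D)): α-rule — add (not (not D or E) or (B implies C)), not (E implies not D).
not (E implies not D): α-rule — add E, not not D.
(not (not D or E) or (B implies C)): β-rule — branch into not (not D or E)  //  (B implies C).
  branch 1 (add not (not D or E)):
    not (not D or E): α-rule — add not not D, not E.
    × closes — contains both E and not E.
  branch 2 (add (B implies C)):
    (B implies C): β-rule — branch into not B  //  C.
      branch 2.1 (add not B):
        ○ open, literals {B=F, D=T, E=T}.
      branch 2.2 (add C):
        ○ open, literals {C=T, D=T, E=T}.
1 branch closed, 2 open.
Each open branch fixes some atoms; the unmentioned ones are free. Counting distinct full assignments: branch {B=F, D=T, E=T} (A, C) contributes 4 new; branch {C=T, D=T, E=T} (B, A) contributes 2 new. Total: 6.

6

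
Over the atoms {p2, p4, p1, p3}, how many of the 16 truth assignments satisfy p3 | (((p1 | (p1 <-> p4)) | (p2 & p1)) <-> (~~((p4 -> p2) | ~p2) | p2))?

Initial set: {T (p3 | (((p1 | (p1 <-> p4)) | (p2 & p1)) <-> (~~((p4 -> p2) | ~p2) | p2)))}.
T (p3 | (((p1 | (p1 <-> p4)) | (p2 & p1)) <-> (~~((p4 -> p2) | ~p2) | p2))): β-rule — branch into T p3  //  T (((p1 | (p1 <-> p4)) | (p2 & p1)) <-> (~~((p4 -> p2) | ~p2) | p2)).
  branch 1 (add T p3):
    ○ open, literals {p3=1}.
  branch 2 (add T (((p1 | (p1 <-> p4)) | (p2 & p1)) <-> (~~((p4 -> p2) | ~p2) | p2))):
    T (((p1 | (p1 <-> p4)) | (p2 & p1)) <-> (~~((p4 -> p2) | ~p2) | p2)): β-rule — branch into T ((p1 | (p1 <-> p4)) | (p2 & p1)), T (~~((p4 -> p2) | ~p2) | p2)  //  F ((p1 | (p1 <-> p4)) | (p2 & p1)), F (~~((p4 -> p2) | ~p2) | p2).
      branch 2.1 (add T ((p1 | (p1 <-> p4)) | (p2 & p1)), T (~~((p4 -> p2) | ~p2) | p2)):
        T ((p1 | (p1 <-> p4)) | (p2 & p1)): β-rule — branch into T (p1 | (p1 <-> p4))  //  T (p2 & p1).
          branch 2.1.1 (add T (p1 | (p1 <-> p4))):
            T (~~((p4 -> p2) | ~p2) | p2): β-rule — branch into T ~~((p4 -> p2) | ~p2)  //  T p2.
              branch 2.1.1.1 (add T ~~((p4 -> p2) | ~p2)):
                T ~~((p4 -> p2) | ~p2): drop double negation, giving T ((p4 -> p2) | ~p2).
                T (p1 | (p1 <-> p4)): β-rule — branch into T p1  //  T (p1 <-> p4).
                  branch 2.1.1.1.1 (add T p1):
                    T ((p4 -> p2) | ~p2): β-rule — branch into T (p4 -> p2)  //  T ~p2.
                      branch 2.1.1.1.1.1 (add T (p4 -> p2)):
                        T (p4 -> p2): β-rule — branch into F p4  //  T p2.
                          branch 2.1.1.1.1.1.1 (add F p4):
                            ○ open, literals {p1=1, p4=0}.
                          branch 2.1.1.1.1.1.2 (add T p2):
                            ○ open, literals {p1=1, p2=1}.
                      branch 2.1.1.1.1.2 (add T ~p2):
                        ○ open, literals {p1=1, p2=0}.
                  branch 2.1.1.1.2 (add T (p1 <-> p4)):
                    T ((p4 -> p2) | ~p2): β-rule — branch into T (p4 -> p2)  //  T ~p2.
                      branch 2.1.1.1.2.1 (add T (p4 -> p2)):
                        T (p1 <-> p4): β-rule — branch into T p1, T p4  //  F p1, F p4.
                          branch 2.1.1.1.2.1.1 (add T p1, T p4):
                            T (p4 -> p2): β-rule — branch into F p4  //  T p2.
                              branch 2.1.1.1.2.1.1.1 (add F p4):
                                × closes — contains both p4 and ~p4.
                              branch 2.1.1.1.2.1.1.2 (add T p2):
                                ○ open, literals {p1=1, p2=1, p4=1}.
                          branch 2.1.1.1.2.1.2 (add F p1, F p4):
                            T (p4 -> p2): β-rule — branch into F p4  //  T p2.
                              branch 2.1.1.1.2.1.2.1 (add F p4):
                                ○ open, literals {p1=0, p4=0}.
                              branch 2.1.1.1.2.1.2.2 (add T p2):
                                ○ open, literals {p1=0, p2=1, p4=0}.
                      branch 2.1.1.1.2.2 (add T ~p2):
                        T (p1 <-> p4): β-rule — branch into T p1, T p4  //  F p1, F p4.
                          branch 2.1.1.1.2.2.1 (add T p1, T p4):
                            ○ open, literals {p1=1, p2=0, p4=1}.
                          branch 2.1.1.1.2.2.2 (add F p1, F p4):
                            ○ open, literals {p1=0, p2=0, p4=0}.
              branch 2.1.1.2 (add T p2):
                T (p1 | (p1 <-> p4)): β-rule — branch into T p1  //  T (p1 <-> p4).
                  branch 2.1.1.2.1 (add T p1):
                    ○ open, literals {p1=1, p2=1}.
                  branch 2.1.1.2.2 (add T (p1 <-> p4)):
                    T (p1 <-> p4): β-rule — branch into T p1, T p4  //  F p1, F p4.
                      branch 2.1.1.2.2.1 (add T p1, T p4):
                        ○ open, literals {p1=1, p2=1, p4=1}.
                      branch 2.1.1.2.2.2 (add F p1, F p4):
                        ○ open, literals {p1=0, p2=1, p4=0}.
          branch 2.1.2 (add T (p2 & p1)):
            T (p2 & p1): α-rule — add T p2, T p1.
            T (~~((p4 -> p2) | ~p2) | p2): β-rule — branch into T ~~((p4 -> p2) | ~p2)  //  T p2.
              branch 2.1.2.1 (add T ~~((p4 -> p2) | ~p2)):
                T ~~((p4 -> p2) | ~p2): drop double negation, giving T ((p4 -> p2) | ~p2).
                T ((p4 -> p2) | ~p2): β-rule — branch into T (p4 -> p2)  //  T ~p2.
                  branch 2.1.2.1.1 (add T (p4 -> p2)):
                    T (p4 -> p2): β-rule — branch into F p4  //  T p2.
                      branch 2.1.2.1.1.1 (add F p4):
                        ○ open, literals {p1=1, p2=1, p4=0}.
                      branch 2.1.2.1.1.2 (add T p2):
                        ○ open, literals {p1=1, p2=1}.
                  branch 2.1.2.1.2 (add T ~p2):
                    × closes — contains both p2 and ~p2.
              branch 2.1.2.2 (add T p2):
                ○ open, literals {p1=1, p2=1}.
      branch 2.2 (add F ((p1 | (p1 <-> p4)) | (p2 & p1)), F (~~((p4 -> p2) | ~p2) | p2)):
        F ((p1 | (p1 <-> p4)) | (p2 & p1)): α-rule — add F (p1 | (p1 <-> p4)), F (p2 & p1).
        F (~~((p4 -> p2) | ~p2) | p2): α-rule — add F ~~((p4 -> p2) | ~p2), F p2.
        F (p1 | (p1 <-> p4)): α-rule — add F p1, F (p1 <-> p4).
        F ~~((p4 -> p2) | ~p2): drop double negation, giving F ((p4 -> p2) | ~p2).
        F ((p4 -> p2) | ~p2): α-rule — add F (p4 -> p2), F ~p2.
        × closes — contains both p2 and ~p2.
3 branches closed, 15 open.
Each open branch fixes some atoms; the unmentioned ones are free. Counting distinct full assignments: branch {p3=1} (p2, p4, p1) contributes 8 new; branch {p1=1, p4=0} (p2, p3) contributes 2 new; branch {p1=1, p2=1} (p4, p3) contributes 1 new; branch {p1=1, p2=0} (p4, p3) contributes 1 new; branch {p1=1, p2=1, p4=1} (p3) contributes 0 new; branch {p1=0, p4=0} (p2, p3) contributes 2 new; branch {p1=0, p2=1, p4=0} (p3) contributes 0 new; branch {p1=1, p2=0, p4=1} (p3) contributes 0 new; branch {p1=0, p2=0, p4=0} (p3) contributes 0 new; branch {p1=1, p2=1} (p4, p3) contributes 0 new; branch {p1=1, p2=1, p4=1} (p3) contributes 0 new; branch {p1=0, p2=1, p4=0} (p3) contributes 0 new; branch {p1=1, p2=1, p4=0} (p3) contributes 0 new; branch {p1=1, p2=1} (p4, p3) contributes 0 new; branch {p1=1, p2=1} (p4, p3) contributes 0 new. Total: 14.

14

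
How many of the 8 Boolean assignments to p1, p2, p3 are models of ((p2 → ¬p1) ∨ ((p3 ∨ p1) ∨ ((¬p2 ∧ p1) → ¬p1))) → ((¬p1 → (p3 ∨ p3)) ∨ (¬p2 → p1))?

Initial set: {(((p2 → ¬p1) ∨ ((p3 ∨ p1) ∨ ((¬p2 ∧ p1) → ¬p1))) → ((¬p1 → (p3 ∨ p3)) ∨ (¬p2 → p1)))}.
(((p2 → ¬p1) ∨ ((p3 ∨ p1) ∨ ((¬p2 ∧ p1) → ¬p1))) → ((¬p1 → (p3 ∨ p3)) ∨ (¬p2 → p1))): β-rule — branch into ¬((p2 → ¬p1) ∨ ((p3 ∨ p1) ∨ ((¬p2 ∧ p1) → ¬p1)))  //  ((¬p1 → (p3 ∨ p3)) ∨ (¬p2 → p1)).
  branch 1 (add ¬((p2 → ¬p1) ∨ ((p3 ∨ p1) ∨ ((¬p2 ∧ p1) → ¬p1)))):
    ¬((p2 → ¬p1) ∨ ((p3 ∨ p1) ∨ ((¬p2 ∧ p1) → ¬p1))): α-rule — add ¬(p2 → ¬p1), ¬((p3 ∨ p1) ∨ ((¬p2 ∧ p1) → ¬p1)).
    ¬(p2 → ¬p1): α-rule — add p2, ¬¬p1.
    ¬((p3 ∨ p1) ∨ ((¬p2 ∧ p1) → ¬p1)): α-rule — add ¬(p3 ∨ p1), ¬((¬p2 ∧ p1) → ¬p1).
    ¬(p3 ∨ p1): α-rule — add ¬p3, ¬p1.
    × closes — contains both p1 and ¬p1.
  branch 2 (add ((¬p1 → (p3 ∨ p3)) ∨ (¬p2 → p1))):
    ((¬p1 → (p3 ∨ p3)) ∨ (¬p2 → p1)): β-rule — branch into (¬p1 → (p3 ∨ p3))  //  (¬p2 → p1).
      branch 2.1 (add (¬p1 → (p3 ∨ p3))):
        (¬p1 → (p3 ∨ p3)): β-rule — branch into ¬¬p1  //  (p3 ∨ p3).
          branch 2.1.1 (add ¬¬p1):
            ○ open, literals {p1=T}.
          branch 2.1.2 (add (p3 ∨ p3)):
            (p3 ∨ p3): β-rule — branch into p3  //  p3.
              branch 2.1.2.1 (add p3):
                ○ open, literals {p3=T}.
              branch 2.1.2.2 (add p3):
                ○ open, literals {p3=T}.
      branch 2.2 (add (¬p2 → p1)):
        (¬p2 → p1): β-rule — branch into ¬¬p2  //  p1.
          branch 2.2.1 (add ¬¬p2):
            ○ open, literals {p2=T}.
          branch 2.2.2 (add p1):
            ○ open, literals {p1=T}.
1 branch closed, 5 open.
Each open branch fixes some atoms; the unmentioned ones are free. Counting distinct full assignments: branch {p1=T} (p2, p3) contributes 4 new; branch {p3=T} (p1, p2) contributes 2 new; branch {p3=T} (p1, p2) contributes 0 new; branch {p2=T} (p1, p3) contributes 1 new; branch {p1=T} (p2, p3) contributes 0 new. Total: 7.

7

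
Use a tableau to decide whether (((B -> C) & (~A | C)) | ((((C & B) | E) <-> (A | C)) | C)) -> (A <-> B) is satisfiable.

Initial set: {((((B -> C) & (~A | C)) | ((((C & B) | E) <-> (A | C)) | C)) -> (A <-> B))}.
((((B -> C) & (~A | C)) | ((((C & B) | E) <-> (A | C)) | C)) -> (A <-> B)): β-rule — branch into ~(((B -> C) & (~A | C)) | ((((C & B) | E) <-> (A | C)) | C))  //  (A <-> B).
  branch 1 (add ~(((B -> C) & (~A | C)) | ((((C & B) | E) <-> (A | C)) | C))):
    ~(((B -> C) & (~A | C)) | ((((C & B) | E) <-> (A | C)) | C)): α-rule — add ~((B -> C) & (~A | C)), ~((((C & B) | E) <-> (A | C)) | C).
    ~((((C & B) | E) <-> (A | C)) | C): α-rule — add ~(((C & B) | E) <-> (A | C)), ~C.
    ~((B -> C) & (~A | C)): β-rule — branch into ~(B -> C)  //  ~(~A | C).
      branch 1.1 (add ~(B -> C)):
        ~(B -> C): α-rule — add B, ~C.
        ~(((C & B) | E) <-> (A | C)): β-rule — branch into ((C & B) | E), ~(A | C)  //  ~((C & B) | E), (A | C).
          branch 1.1.1 (add ((C & B) | E), ~(A | C)):
            ~(A | C): α-rule — add ~A, ~C.
            ((C & B) | E): β-rule — branch into (C & B)  //  E.
              branch 1.1.1.1 (add (C & B)):
                (C & B): α-rule — add C, B.
                × closes — contains both C and ~C.
              branch 1.1.1.2 (add E):
                ○ open, literals {A=0, B=1, C=0, E=1}.
          branch 1.1.2 (add ~((C & B) | E), (A | C)):
            ~((C & B) | E): α-rule — add ~(C & B), ~E.
            (A | C): β-rule — branch into A  //  C.
              branch 1.1.2.1 (add A):
                ~(C & B): β-rule — branch into ~C  //  ~B.
                  branch 1.1.2.1.1 (add ~C):
                    ○ open, literals {A=1, B=1, C=0, E=0}.
                  branch 1.1.2.1.2 (add ~B):
                    × closes — contains both B and ~B.
              branch 1.1.2.2 (add C):
                × closes — contains both C and ~C.
      branch 1.2 (add ~(~A | C)):
        ~(~A | C): α-rule — add ~~A, ~C.
        ~(((C & B) | E) <-> (A | C)): β-rule — branch into ((C & B) | E), ~(A | C)  //  ~((C & B) | E), (A | C).
          branch 1.2.1 (add ((C & B) | E), ~(A | C)):
            ~(A | C): α-rule — add ~A, ~C.
            × closes — contains both A and ~A.
          branch 1.2.2 (add ~((C & B) | E), (A | C)):
            ~((C & B) | E): α-rule — add ~(C & B), ~E.
            (A | C): β-rule — branch into A  //  C.
              branch 1.2.2.1 (add A):
                ~(C & B): β-rule — branch into ~C  //  ~B.
                  branch 1.2.2.1.1 (add ~C):
                    ○ open, literals {A=1, C=0, E=0}.
                  branch 1.2.2.1.2 (add ~B):
                    ○ open, literals {A=1, B=0, C=0, E=0}.
              branch 1.2.2.2 (add C):
                × closes — contains both C and ~C.
  branch 2 (add (A <-> B)):
    (A <-> B): β-rule — branch into A, B  //  ~A, ~B.
      branch 2.1 (add A, B):
        ○ open, literals {A=1, B=1}.
      branch 2.2 (add ~A, ~B):
        ○ open, literals {A=0, B=0}.
5 branches closed, 6 open.
An open branch gives a satisfying assignment: A=0, B=1, C=0, E=1.

Satisfiable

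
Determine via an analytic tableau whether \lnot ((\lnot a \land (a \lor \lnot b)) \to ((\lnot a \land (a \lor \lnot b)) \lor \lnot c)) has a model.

Unsatisfiable

Initial set: {\lnot ((\lnot a \land (a \lor \lnot b)) \to ((\lnot a \land (a \lor \lnot b)) \lor \lnot c))}.
\lnot ((\lnot a \land (a \lor \lnot b)) \to ((\lnot a \land (a \lor \lnot b)) \lor \lnot c)): α-rule — add (\lnot a \land (a \lor \lnot b)), \lnot ((\lnot a \land (a \lor \lnot b)) \lor \lnot c).
(\lnot a \land (a \lor \lnot b)): α-rule — add \lnot a, (a \lor \lnot b).
\lnot ((\lnot a \land (a \lor \lnot b)) \lor \lnot c): α-rule — add \lnot (\lnot a \land (a \lor \lnot b)), \lnot \lnot c.
(a \lor \lnot b): β-rule — branch into a  //  \lnot b.
  branch 1 (add a):
    × closes — contains both a and \lnot a.
  branch 2 (add \lnot b):
    \lnot (\lnot a \land (a \lor \lnot b)): β-rule — branch into \lnot \lnot a  //  \lnot (a \lor \lnot b).
      branch 2.1 (add \lnot \lnot a):
        × closes — contains both a and \lnot a.
      branch 2.2 (add \lnot (a \lor \lnot b)):
        \lnot (a \lor \lnot b): α-rule — add \lnot a, \lnot \lnot b.
        × closes — contains both b and \lnot b.
All 3 branches close.
Every branch closed; the formula is unsatisfiable.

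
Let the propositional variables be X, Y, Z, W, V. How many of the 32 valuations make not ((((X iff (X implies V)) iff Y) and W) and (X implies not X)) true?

28

Initial set: {not ((((X iff (X implies V)) iff Y) and W) and (X implies not X))}.
not ((((X iff (X implies V)) iff Y) and W) and (X implies not X)): β-rule — branch into not (((X iff (X implies V)) iff Y) and W)  //  not (X implies not X).
  branch 1 (add not (((X iff (X implies V)) iff Y) and W)):
    not (((X iff (X implies V)) iff Y) and W): β-rule — branch into not ((X iff (X implies V)) iff Y)  //  not W.
      branch 1.1 (add not ((X iff (X implies V)) iff Y)):
        not ((X iff (X implies V)) iff Y): β-rule — branch into (X iff (X implies V)), not Y  //  not (X iff (X implies V)), Y.
          branch 1.1.1 (add (X iff (X implies V)), not Y):
            (X iff (X implies V)): β-rule — branch into X, (X implies V)  //  not X, not (X implies V).
              branch 1.1.1.1 (add X, (X implies V)):
                (X implies V): β-rule — branch into not X  //  V.
                  branch 1.1.1.1.1 (add not X):
                    × closes — contains both X and not X.
                  branch 1.1.1.1.2 (add V):
                    ○ open, literals {V=T, X=T, Y=F}.
              branch 1.1.1.2 (add not X, not (X implies V)):
                not (X implies V): α-rule — add X, not V.
                × closes — contains both X and not X.
          branch 1.1.2 (add not (X iff (X implies V)), Y):
            not (X iff (X implies V)): β-rule — branch into X, not (X implies V)  //  not X, (X implies V).
              branch 1.1.2.1 (add X, not (X implies V)):
                not (X implies V): α-rule — add X, not V.
                ○ open, literals {V=F, X=T, Y=T}.
              branch 1.1.2.2 (add not X, (X implies V)):
                (X implies V): β-rule — branch into not X  //  V.
                  branch 1.1.2.2.1 (add not X):
                    ○ open, literals {X=F, Y=T}.
                  branch 1.1.2.2.2 (add V):
                    ○ open, literals {V=T, X=F, Y=T}.
      branch 1.2 (add not W):
        ○ open, literals {W=F}.
  branch 2 (add not (X implies not X)):
    not (X implies not X): α-rule — add X, not not X.
    ○ open, literals {X=T}.
2 branches closed, 6 open.
Each open branch fixes some atoms; the unmentioned ones are free. Counting distinct full assignments: branch {V=T, X=T, Y=F} (Z, W) contributes 4 new; branch {V=F, X=T, Y=T} (Z, W) contributes 4 new; branch {X=F, Y=T} (Z, W, V) contributes 8 new; branch {V=T, X=F, Y=T} (Z, W) contributes 0 new; branch {W=F} (X, Y, Z, V) contributes 8 new; branch {X=T} (Y, Z, W, V) contributes 4 new. Total: 28.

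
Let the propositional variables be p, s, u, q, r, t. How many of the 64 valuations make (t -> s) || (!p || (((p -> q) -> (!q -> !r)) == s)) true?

56

Initial set: {((t -> s) || (!p || (((p -> q) -> (!q -> !r)) == s)))}.
((t -> s) || (!p || (((p -> q) -> (!q -> !r)) == s))): β-rule — branch into (t -> s)  //  (!p || (((p -> q) -> (!q -> !r)) == s)).
  branch 1 (add (t -> s)):
    (t -> s): β-rule — branch into !t  //  s.
      branch 1.1 (add !t):
        ○ open, literals {t=F}.
      branch 1.2 (add s):
        ○ open, literals {s=T}.
  branch 2 (add (!p || (((p -> q) -> (!q -> !r)) == s))):
    (!p || (((p -> q) -> (!q -> !r)) == s)): β-rule — branch into !p  //  (((p -> q) -> (!q -> !r)) == s).
      branch 2.1 (add !p):
        ○ open, literals {p=F}.
      branch 2.2 (add (((p -> q) -> (!q -> !r)) == s)):
        (((p -> q) -> (!q -> !r)) == s): β-rule — branch into ((p -> q) -> (!q -> !r)), s  //  !((p -> q) -> (!q -> !r)), !s.
          branch 2.2.1 (add ((p -> q) -> (!q -> !r)), s):
            ((p -> q) -> (!q -> !r)): β-rule — branch into !(p -> q)  //  (!q -> !r).
              branch 2.2.1.1 (add !(p -> q)):
                !(p -> q): α-rule — add p, !q.
                ○ open, literals {p=T, q=F, s=T}.
              branch 2.2.1.2 (add (!q -> !r)):
                (!q -> !r): β-rule — branch into !!q  //  !r.
                  branch 2.2.1.2.1 (add !!q):
                    ○ open, literals {q=T, s=T}.
                  branch 2.2.1.2.2 (add !r):
                    ○ open, literals {r=F, s=T}.
          branch 2.2.2 (add !((p -> q) -> (!q -> !r)), !s):
            !((p -> q) -> (!q -> !r)): α-rule — add (p -> q), !(!q -> !r).
            !(!q -> !r): α-rule — add !q, !!r.
            (p -> q): β-rule — branch into !p  //  q.
              branch 2.2.2.1 (add !p):
                ○ open, literals {p=F, q=F, r=T, s=F}.
              branch 2.2.2.2 (add q):
                × closes — contains both q and !q.
1 branch closed, 7 open.
Each open branch fixes some atoms; the unmentioned ones are free. Counting distinct full assignments: branch {t=F} (p, s, u, q, r) contributes 32 new; branch {s=T} (p, u, q, r, t) contributes 16 new; branch {p=F} (s, u, q, r, t) contributes 8 new; branch {p=T, q=F, s=T} (u, r, t) contributes 0 new; branch {q=T, s=T} (p, u, r, t) contributes 0 new; branch {r=F, s=T} (p, u, q, t) contributes 0 new; branch {p=F, q=F, r=T, s=F} (u, t) contributes 0 new. Total: 56.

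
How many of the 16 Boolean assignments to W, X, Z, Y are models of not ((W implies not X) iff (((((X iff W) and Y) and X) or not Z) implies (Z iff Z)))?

Initial set: {not ((W implies not X) iff (((((X iff W) and Y) and X) or not Z) implies (Z iff Z)))}.
not ((W implies not X) iff (((((X iff W) and Y) and X) or not Z) implies (Z iff Z))): β-rule — branch into (W implies not X), not (((((X iff W) and Y) and X) or not Z) implies (Z iff Z))  //  not (W implies not X), (((((X iff W) and Y) and X) or not Z) implies (Z iff Z)).
  branch 1 (add (W implies not X), not (((((X iff W) and Y) and X) or not Z) implies (Z iff Z))):
    not (((((X iff W) and Y) and X) or not Z) implies (Z iff Z)): α-rule — add ((((X iff W) and Y) and X) or not Z), not (Z iff Z).
    (W implies not X): β-rule — branch into not W  //  not X.
      branch 1.1 (add not W):
        ((((X iff W) and Y) and X) or not Z): β-rule — branch into (((X iff W) and Y) and X)  //  not Z.
          branch 1.1.1 (add (((X iff W) and Y) and X)):
            (((X iff W) and Y) and X): α-rule — add ((X iff W) and Y), X.
            ((X iff W) and Y): α-rule — add (X iff W), Y.
            not (Z iff Z): β-rule — branch into Z, not Z  //  not Z, Z.
              branch 1.1.1.1 (add Z, not Z):
                × closes — contains both Z and not Z.
              branch 1.1.1.2 (add not Z, Z):
                × closes — contains both Z and not Z.
          branch 1.1.2 (add not Z):
            not (Z iff Z): β-rule — branch into Z, not Z  //  not Z, Z.
              branch 1.1.2.1 (add Z, not Z):
                × closes — contains both Z and not Z.
              branch 1.1.2.2 (add not Z, Z):
                × closes — contains both Z and not Z.
      branch 1.2 (add not X):
        ((((X iff W) and Y) and X) or not Z): β-rule — branch into (((X iff W) and Y) and X)  //  not Z.
          branch 1.2.1 (add (((X iff W) and Y) and X)):
            (((X iff W) and Y) and X): α-rule — add ((X iff W) and Y), X.
            × closes — contains both X and not X.
          branch 1.2.2 (add not Z):
            not (Z iff Z): β-rule — branch into Z, not Z  //  not Z, Z.
              branch 1.2.2.1 (add Z, not Z):
                × closes — contains both Z and not Z.
              branch 1.2.2.2 (add not Z, Z):
                × closes — contains both Z and not Z.
  branch 2 (add not (W implies not X), (((((X iff W) and Y) and X) or not Z) implies (Z iff Z))):
    not (W implies not X): α-rule — add W, not not X.
    (((((X iff W) and Y) and X) or not Z) implies (Z iff Z)): β-rule — branch into not ((((X iff W) and Y) and X) or not Z)  //  (Z iff Z).
      branch 2.1 (add not ((((X iff W) and Y) and X) or not Z)):
        not ((((X iff W) and Y) and X) or not Z): α-rule — add not (((X iff W) and Y) and X), not not Z.
        not (((X iff W) and Y) and X): β-rule — branch into not ((X iff W) and Y)  //  not X.
          branch 2.1.1 (add not ((X iff W) and Y)):
            not ((X iff W) and Y): β-rule — branch into not (X iff W)  //  not Y.
              branch 2.1.1.1 (add not (X iff W)):
                not (X iff W): β-rule — branch into X, not W  //  not X, W.
                  branch 2.1.1.1.1 (add X, not W):
                    × closes — contains both W and not W.
                  branch 2.1.1.1.2 (add not X, W):
                    × closes — contains both X and not X.
              branch 2.1.1.2 (add not Y):
                ○ open, literals {W=T, X=T, Y=F, Z=T}.
          branch 2.1.2 (add not X):
            × closes — contains both X and not X.
      branch 2.2 (add (Z iff Z)):
        (Z iff Z): β-rule — branch into Z, Z  //  not Z, not Z.
          branch 2.2.1 (add Z, Z):
            ○ open, literals {W=T, X=T, Z=T}.
          branch 2.2.2 (add not Z, not Z):
            ○ open, literals {W=T, X=T, Z=F}.
10 branches closed, 3 open.
Each open branch fixes some atoms; the unmentioned ones are free. Counting distinct full assignments: branch {W=T, X=T, Y=F, Z=T} (none free) contributes 1 new; branch {W=T, X=T, Z=T} (Y) contributes 1 new; branch {W=T, X=T, Z=F} (Y) contributes 2 new. Total: 4.

4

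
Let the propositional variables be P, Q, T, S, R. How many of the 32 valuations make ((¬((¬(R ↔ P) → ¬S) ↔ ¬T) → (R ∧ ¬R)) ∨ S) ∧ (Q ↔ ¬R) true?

Initial set: {T (((¬((¬(R ↔ P) → ¬S) ↔ ¬T) → (R ∧ ¬R)) ∨ S) ∧ (Q ↔ ¬R))}.
T (((¬((¬(R ↔ P) → ¬S) ↔ ¬T) → (R ∧ ¬R)) ∨ S) ∧ (Q ↔ ¬R)): α-rule — add T ((¬((¬(R ↔ P) → ¬S) ↔ ¬T) → (R ∧ ¬R)) ∨ S), T (Q ↔ ¬R).
T ((¬((¬(R ↔ P) → ¬S) ↔ ¬T) → (R ∧ ¬R)) ∨ S): β-rule — branch into T (¬((¬(R ↔ P) → ¬S) ↔ ¬T) → (R ∧ ¬R))  //  T S.
  branch 1 (add T (¬((¬(R ↔ P) → ¬S) ↔ ¬T) → (R ∧ ¬R))):
    T (Q ↔ ¬R): β-rule — branch into T Q, T ¬R  //  F Q, F ¬R.
      branch 1.1 (add T Q, T ¬R):
        T (¬((¬(R ↔ P) → ¬S) ↔ ¬T) → (R ∧ ¬R)): β-rule — branch into F ¬((¬(R ↔ P) → ¬S) ↔ ¬T)  //  T (R ∧ ¬R).
          branch 1.1.1 (add F ¬((¬(R ↔ P) → ¬S) ↔ ¬T)):
            F ¬((¬(R ↔ P) → ¬S) ↔ ¬T): β-rule — branch into T (¬(R ↔ P) → ¬S), T ¬T  //  F (¬(R ↔ P) → ¬S), F ¬T.
              branch 1.1.1.1 (add T (¬(R ↔ P) → ¬S), T ¬T):
                T (¬(R ↔ P) → ¬S): β-rule — branch into F ¬(R ↔ P)  //  T ¬S.
                  branch 1.1.1.1.1 (add F ¬(R ↔ P)):
                    F ¬(R ↔ P): β-rule — branch into T R, T P  //  F R, F P.
                      branch 1.1.1.1.1.1 (add T R, T P):
                        × closes — contains both R and ¬R.
                      branch 1.1.1.1.1.2 (add F R, F P):
                        ○ open, literals {P=F, Q=T, R=F, T=F}.
                  branch 1.1.1.1.2 (add T ¬S):
                    ○ open, literals {Q=T, R=F, S=F, T=F}.
              branch 1.1.1.2 (add F (¬(R ↔ P) → ¬S), F ¬T):
                F (¬(R ↔ P) → ¬S): α-rule — add T ¬(R ↔ P), F ¬S.
                T ¬(R ↔ P): β-rule — branch into T R, F P  //  F R, T P.
                  branch 1.1.1.2.1 (add T R, F P):
                    × closes — contains both R and ¬R.
                  branch 1.1.1.2.2 (add F R, T P):
                    ○ open, literals {P=T, Q=T, R=F, S=T, T=T}.
          branch 1.1.2 (add T (R ∧ ¬R)):
            T (R ∧ ¬R): α-rule — add T R, T ¬R.
            × closes — contains both R and ¬R.
      branch 1.2 (add F Q, F ¬R):
        T (¬((¬(R ↔ P) → ¬S) ↔ ¬T) → (R ∧ ¬R)): β-rule — branch into F ¬((¬(R ↔ P) → ¬S) ↔ ¬T)  //  T (R ∧ ¬R).
          branch 1.2.1 (add F ¬((¬(R ↔ P) → ¬S) ↔ ¬T)):
            F ¬((¬(R ↔ P) → ¬S) ↔ ¬T): β-rule — branch into T (¬(R ↔ P) → ¬S), T ¬T  //  F (¬(R ↔ P) → ¬S), F ¬T.
              branch 1.2.1.1 (add T (¬(R ↔ P) → ¬S), T ¬T):
                T (¬(R ↔ P) → ¬S): β-rule — branch into F ¬(R ↔ P)  //  T ¬S.
                  branch 1.2.1.1.1 (add F ¬(R ↔ P)):
                    F ¬(R ↔ P): β-rule — branch into T R, T P  //  F R, F P.
                      branch 1.2.1.1.1.1 (add T R, T P):
                        ○ open, literals {P=T, Q=F, R=T, T=F}.
                      branch 1.2.1.1.1.2 (add F R, F P):
                        × closes — contains both R and ¬R.
                  branch 1.2.1.1.2 (add T ¬S):
                    ○ open, literals {Q=F, R=T, S=F, T=F}.
              branch 1.2.1.2 (add F (¬(R ↔ P) → ¬S), F ¬T):
                F (¬(R ↔ P) → ¬S): α-rule — add T ¬(R ↔ P), F ¬S.
                T ¬(R ↔ P): β-rule — branch into T R, F P  //  F R, T P.
                  branch 1.2.1.2.1 (add T R, F P):
                    ○ open, literals {P=F, Q=F, R=T, S=T, T=T}.
                  branch 1.2.1.2.2 (add F R, T P):
                    × closes — contains both R and ¬R.
          branch 1.2.2 (add T (R ∧ ¬R)):
            T (R ∧ ¬R): α-rule — add T R, T ¬R.
            × closes — contains both R and ¬R.
  branch 2 (add T S):
    T (Q ↔ ¬R): β-rule — branch into T Q, T ¬R  //  F Q, F ¬R.
      branch 2.1 (add T Q, T ¬R):
        ○ open, literals {Q=T, R=F, S=T}.
      branch 2.2 (add F Q, F ¬R):
        ○ open, literals {Q=F, R=T, S=T}.
6 branches closed, 8 open.
Each open branch fixes some atoms; the unmentioned ones are free. Counting distinct full assignments: branch {P=F, Q=T, R=F, T=F} (S) contributes 2 new; branch {Q=T, R=F, S=F, T=F} (P) contributes 1 new; branch {P=T, Q=T, R=F, S=T, T=T} (none free) contributes 1 new; branch {P=T, Q=F, R=T, T=F} (S) contributes 2 new; branch {Q=F, R=T, S=F, T=F} (P) contributes 1 new; branch {P=F, Q=F, R=T, S=T, T=T} (none free) contributes 1 new; branch {Q=T, R=F, S=T} (P, T) contributes 2 new; branch {Q=F, R=T, S=T} (P, T) contributes 2 new. Total: 12.

12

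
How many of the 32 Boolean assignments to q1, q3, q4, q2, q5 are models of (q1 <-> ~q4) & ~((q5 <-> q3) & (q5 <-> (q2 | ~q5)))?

14

Initial set: {T ((q1 <-> ~q4) & ~((q5 <-> q3) & (q5 <-> (q2 | ~q5))))}.
T ((q1 <-> ~q4) & ~((q5 <-> q3) & (q5 <-> (q2 | ~q5)))): α-rule — add T (q1 <-> ~q4), T ~((q5 <-> q3) & (q5 <-> (q2 | ~q5))).
T (q1 <-> ~q4): β-rule — branch into T q1, T ~q4  //  F q1, F ~q4.
  branch 1 (add T q1, T ~q4):
    T ~((q5 <-> q3) & (q5 <-> (q2 | ~q5))): β-rule — branch into F (q5 <-> q3)  //  F (q5 <-> (q2 | ~q5)).
      branch 1.1 (add F (q5 <-> q3)):
        F (q5 <-> q3): β-rule — branch into T q5, F q3  //  F q5, T q3.
          branch 1.1.1 (add T q5, F q3):
            ○ open, literals {q1=true, q3=false, q4=false, q5=true}.
          branch 1.1.2 (add F q5, T q3):
            ○ open, literals {q1=true, q3=true, q4=false, q5=false}.
      branch 1.2 (add F (q5 <-> (q2 | ~q5))):
        F (q5 <-> (q2 | ~q5)): β-rule — branch into T q5, F (q2 | ~q5)  //  F q5, T (q2 | ~q5).
          branch 1.2.1 (add T q5, F (q2 | ~q5)):
            F (q2 | ~q5): α-rule — add F q2, F ~q5.
            ○ open, literals {q1=true, q2=false, q4=false, q5=true}.
          branch 1.2.2 (add F q5, T (q2 | ~q5)):
            T (q2 | ~q5): β-rule — branch into T q2  //  T ~q5.
              branch 1.2.2.1 (add T q2):
                ○ open, literals {q1=true, q2=true, q4=false, q5=false}.
              branch 1.2.2.2 (add T ~q5):
                ○ open, literals {q1=true, q4=false, q5=false}.
  branch 2 (add F q1, F ~q4):
    T ~((q5 <-> q3) & (q5 <-> (q2 | ~q5))): β-rule — branch into F (q5 <-> q3)  //  F (q5 <-> (q2 | ~q5)).
      branch 2.1 (add F (q5 <-> q3)):
        F (q5 <-> q3): β-rule — branch into T q5, F q3  //  F q5, T q3.
          branch 2.1.1 (add T q5, F q3):
            ○ open, literals {q1=false, q3=false, q4=true, q5=true}.
          branch 2.1.2 (add F q5, T q3):
            ○ open, literals {q1=false, q3=true, q4=true, q5=false}.
      branch 2.2 (add F (q5 <-> (q2 | ~q5))):
        F (q5 <-> (q2 | ~q5)): β-rule — branch into T q5, F (q2 | ~q5)  //  F q5, T (q2 | ~q5).
          branch 2.2.1 (add T q5, F (q2 | ~q5)):
            F (q2 | ~q5): α-rule — add F q2, F ~q5.
            ○ open, literals {q1=false, q2=false, q4=true, q5=true}.
          branch 2.2.2 (add F q5, T (q2 | ~q5)):
            T (q2 | ~q5): β-rule — branch into T q2  //  T ~q5.
              branch 2.2.2.1 (add T q2):
                ○ open, literals {q1=false, q2=true, q4=true, q5=false}.
              branch 2.2.2.2 (add T ~q5):
                ○ open, literals {q1=false, q4=true, q5=false}.
0 branches closed, 10 open.
Each open branch fixes some atoms; the unmentioned ones are free. Counting distinct full assignments: branch {q1=true, q3=false, q4=false, q5=true} (q2) contributes 2 new; branch {q1=true, q3=true, q4=false, q5=false} (q2) contributes 2 new; branch {q1=true, q2=false, q4=false, q5=true} (q3) contributes 1 new; branch {q1=true, q2=true, q4=false, q5=false} (q3) contributes 1 new; branch {q1=true, q4=false, q5=false} (q3, q2) contributes 1 new; branch {q1=false, q3=false, q4=true, q5=true} (q2) contributes 2 new; branch {q1=false, q3=true, q4=true, q5=false} (q2) contributes 2 new; branch {q1=false, q2=false, q4=true, q5=true} (q3) contributes 1 new; branch {q1=false, q2=true, q4=true, q5=false} (q3) contributes 1 new; branch {q1=false, q4=true, q5=false} (q3, q2) contributes 1 new. Total: 14.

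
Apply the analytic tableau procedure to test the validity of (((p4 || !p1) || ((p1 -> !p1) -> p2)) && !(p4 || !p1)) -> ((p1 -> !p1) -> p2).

Valid

Assume the negation and expand:
Initial set: {!((((p4 || !p1) || ((p1 -> !p1) -> p2)) && !(p4 || !p1)) -> ((p1 -> !p1) -> p2))}.
!((((p4 || !p1) || ((p1 -> !p1) -> p2)) && !(p4 || !p1)) -> ((p1 -> !p1) -> p2)): α-rule — add (((p4 || !p1) || ((p1 -> !p1) -> p2)) && !(p4 || !p1)), !((p1 -> !p1) -> p2).
(((p4 || !p1) || ((p1 -> !p1) -> p2)) && !(p4 || !p1)): α-rule — add ((p4 || !p1) || ((p1 -> !p1) -> p2)), !(p4 || !p1).
!((p1 -> !p1) -> p2): α-rule — add (p1 -> !p1), !p2.
!(p4 || !p1): α-rule — add !p4, !!p1.
((p4 || !p1) || ((p1 -> !p1) -> p2)): β-rule — branch into (p4 || !p1)  //  ((p1 -> !p1) -> p2).
  branch 1 (add (p4 || !p1)):
    (p1 -> !p1): β-rule — branch into !p1  //  !p1.
      branch 1.1 (add !p1):
        × closes — contains both p1 and !p1.
      branch 1.2 (add !p1):
        × closes — contains both p1 and !p1.
  branch 2 (add ((p1 -> !p1) -> p2)):
    (p1 -> !p1): β-rule — branch into !p1  //  !p1.
      branch 2.1 (add !p1):
        × closes — contains both p1 and !p1.
      branch 2.2 (add !p1):
        × closes — contains both p1 and !p1.
All 4 branches close.
Every branch closed, so the negation is unsatisfiable and the formula is valid.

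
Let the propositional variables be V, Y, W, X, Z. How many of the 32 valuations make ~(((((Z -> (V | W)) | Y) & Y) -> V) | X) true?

Initial set: {T ~(((((Z -> (V | W)) | Y) & Y) -> V) | X)}.
T ~(((((Z -> (V | W)) | Y) & Y) -> V) | X): α-rule — add F ((((Z -> (V | W)) | Y) & Y) -> V), F X.
F ((((Z -> (V | W)) | Y) & Y) -> V): α-rule — add T (((Z -> (V | W)) | Y) & Y), F V.
T (((Z -> (V | W)) | Y) & Y): α-rule — add T ((Z -> (V | W)) | Y), T Y.
T ((Z -> (V | W)) | Y): β-rule — branch into T (Z -> (V | W))  //  T Y.
  branch 1 (add T (Z -> (V | W))):
    T (Z -> (V | W)): β-rule — branch into F Z  //  T (V | W).
      branch 1.1 (add F Z):
        ○ open, literals {V=0, X=0, Y=1, Z=0}.
      branch 1.2 (add T (V | W)):
        T (V | W): β-rule — branch into T V  //  T W.
          branch 1.2.1 (add T V):
            × closes — contains both V and ~V.
          branch 1.2.2 (add T W):
            ○ open, literals {V=0, W=1, X=0, Y=1}.
  branch 2 (add T Y):
    ○ open, literals {V=0, X=0, Y=1}.
1 branch closed, 3 open.
Each open branch fixes some atoms; the unmentioned ones are free. Counting distinct full assignments: branch {V=0, X=0, Y=1, Z=0} (W) contributes 2 new; branch {V=0, W=1, X=0, Y=1} (Z) contributes 1 new; branch {V=0, X=0, Y=1} (W, Z) contributes 1 new. Total: 4.

4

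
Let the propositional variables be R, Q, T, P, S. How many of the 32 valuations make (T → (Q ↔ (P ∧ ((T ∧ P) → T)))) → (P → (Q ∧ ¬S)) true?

24

Initial set: {((T → (Q ↔ (P ∧ ((T ∧ P) → T)))) → (P → (Q ∧ ¬S)))}.
((T → (Q ↔ (P ∧ ((T ∧ P) → T)))) → (P → (Q ∧ ¬S))): β-rule — branch into ¬(T → (Q ↔ (P ∧ ((T ∧ P) → T))))  //  (P → (Q ∧ ¬S)).
  branch 1 (add ¬(T → (Q ↔ (P ∧ ((T ∧ P) → T))))):
    ¬(T → (Q ↔ (P ∧ ((T ∧ P) → T)))): α-rule — add T, ¬(Q ↔ (P ∧ ((T ∧ P) → T))).
    ¬(Q ↔ (P ∧ ((T ∧ P) → T))): β-rule — branch into Q, ¬(P ∧ ((T ∧ P) → T))  //  ¬Q, (P ∧ ((T ∧ P) → T)).
      branch 1.1 (add Q, ¬(P ∧ ((T ∧ P) → T))):
        ¬(P ∧ ((T ∧ P) → T)): β-rule — branch into ¬P  //  ¬((T ∧ P) → T).
          branch 1.1.1 (add ¬P):
            ○ open, literals {P=F, Q=T, T=T}.
          branch 1.1.2 (add ¬((T ∧ P) → T)):
            ¬((T ∧ P) → T): α-rule — add (T ∧ P), ¬T.
            × closes — contains both T and ¬T.
      branch 1.2 (add ¬Q, (P ∧ ((T ∧ P) → T))):
        (P ∧ ((T ∧ P) → T)): α-rule — add P, ((T ∧ P) → T).
        ((T ∧ P) → T): β-rule — branch into ¬(T ∧ P)  //  T.
          branch 1.2.1 (add ¬(T ∧ P)):
            ¬(T ∧ P): β-rule — branch into ¬T  //  ¬P.
              branch 1.2.1.1 (add ¬T):
                × closes — contains both T and ¬T.
              branch 1.2.1.2 (add ¬P):
                × closes — contains both P and ¬P.
          branch 1.2.2 (add T):
            ○ open, literals {P=T, Q=F, T=T}.
  branch 2 (add (P → (Q ∧ ¬S))):
    (P → (Q ∧ ¬S)): β-rule — branch into ¬P  //  (Q ∧ ¬S).
      branch 2.1 (add ¬P):
        ○ open, literals {P=F}.
      branch 2.2 (add (Q ∧ ¬S)):
        (Q ∧ ¬S): α-rule — add Q, ¬S.
        ○ open, literals {Q=T, S=F}.
3 branches closed, 4 open.
Each open branch fixes some atoms; the unmentioned ones are free. Counting distinct full assignments: branch {P=F, Q=T, T=T} (R, S) contributes 4 new; branch {P=T, Q=F, T=T} (R, S) contributes 4 new; branch {P=F} (R, Q, T, S) contributes 12 new; branch {Q=T, S=F} (R, T, P) contributes 4 new. Total: 24.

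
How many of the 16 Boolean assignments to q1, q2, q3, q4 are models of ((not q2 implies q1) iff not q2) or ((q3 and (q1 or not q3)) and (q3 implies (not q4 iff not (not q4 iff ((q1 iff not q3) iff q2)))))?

6

Initial set: {(((not q2 implies q1) iff not q2) or ((q3 and (q1 or not q3)) and (q3 implies (not q4 iff not (not q4 iff ((q1 iff not q3) iff q2))))))}.
(((not q2 implies q1) iff not q2) or ((q3 and (q1 or not q3)) and (q3 implies (not q4 iff not (not q4 iff ((q1 iff not q3) iff q2)))))): β-rule — branch into ((not q2 implies q1) iff not q2)  //  ((q3 and (q1 or not q3)) and (q3 implies (not q4 iff not (not q4 iff ((q1 iff not q3) iff q2))))).
  branch 1 (add ((not q2 implies q1) iff not q2)):
    ((not q2 implies q1) iff not q2): β-rule — branch into (not q2 implies q1), not q2  //  not (not q2 implies q1), not not q2.
      branch 1.1 (add (not q2 implies q1), not q2):
        (not q2 implies q1): β-rule — branch into not not q2  //  q1.
          branch 1.1.1 (add not not q2):
            × closes — contains both q2 and not q2.
          branch 1.1.2 (add q1):
            ○ open, literals {q1=T, q2=F}.
      branch 1.2 (add not (not q2 implies q1), not not q2):
        not (not q2 implies q1): α-rule — add not q2, not q1.
        × closes — contains both q2 and not q2.
  branch 2 (add ((q3 and (q1 or not q3)) and (q3 implies (not q4 iff not (not q4 iff ((q1 iff not q3) iff q2)))))):
    ((q3 and (q1 or not q3)) and (q3 implies (not q4 iff not (not q4 iff ((q1 iff not q3) iff q2))))): α-rule — add (q3 and (q1 or not q3)), (q3 implies (not q4 iff not (not q4 iff ((q1 iff not q3) iff q2)))).
    (q3 and (q1 or not q3)): α-rule — add q3, (q1 or not q3).
    (q3 implies (not q4 iff not (not q4 iff ((q1 iff not q3) iff q2)))): β-rule — branch into not q3  //  (not q4 iff not (not q4 iff ((q1 iff not q3) iff q2))).
      branch 2.1 (add not q3):
        × closes — contains both q3 and not q3.
      branch 2.2 (add (not q4 iff not (not q4 iff ((q1 iff not q3) iff q2)))):
        (q1 or not q3): β-rule — branch into q1  //  not q3.
          branch 2.2.1 (add q1):
            (not q4 iff not (not q4 iff ((q1 iff not q3) iff q2))): β-rule — branch into not q4, not (not q4 iff ((q1 iff not q3) iff q2))  //  not not q4, not not (not q4 iff ((q1 iff not q3) iff q2)).
              branch 2.2.1.1 (add not q4, not (not q4 iff ((q1 iff not q3) iff q2))):
                not (not q4 iff ((q1 iff not q3) iff q2)): β-rule — branch into not q4, not ((q1 iff not q3) iff q2)  //  not not q4, ((q1 iff not q3) iff q2).
                  branch 2.2.1.1.1 (add not q4, not ((q1 iff not q3) iff q2)):
                    not ((q1 iff not q3) iff q2): β-rule — branch into (q1 iff not q3), not q2  //  not (q1 iff not q3), q2.
                      branch 2.2.1.1.1.1 (add (q1 iff not q3), not q2):
                        (q1 iff not q3): β-rule — branch into q1, not q3  //  not q1, not not q3.
                          branch 2.2.1.1.1.1.1 (add q1, not q3):
                            × closes — contains both q3 and not q3.
                          branch 2.2.1.1.1.1.2 (add not q1, not not q3):
                            × closes — contains both q1 and not q1.
                      branch 2.2.1.1.1.2 (add not (q1 iff not q3), q2):
                        not (q1 iff not q3): β-rule — branch into q1, not not q3  //  not q1, not q3.
                          branch 2.2.1.1.1.2.1 (add q1, not not q3):
                            ○ open, literals {q1=T, q2=T, q3=T, q4=F}.
                          branch 2.2.1.1.1.2.2 (add not q1, not q3):
                            × closes — contains both q1 and not q1.
                  branch 2.2.1.1.2 (add not not q4, ((q1 iff not q3) iff q2)):
                    × closes — contains both q4 and not q4.
              branch 2.2.1.2 (add not not q4, not not (not q4 iff ((q1 iff not q3) iff q2))):
                not not (not q4 iff ((q1 iff not q3) iff q2)): β-rule — branch into not q4, ((q1 iff not q3) iff q2)  //  not not q4, not ((q1 iff not q3) iff q2).
                  branch 2.2.1.2.1 (add not q4, ((q1 iff not q3) iff q2)):
                    × closes — contains both q4 and not q4.
                  branch 2.2.1.2.2 (add not not q4, not ((q1 iff not q3) iff q2)):
                    not ((q1 iff not q3) iff q2): β-rule — branch into (q1 iff not q3), not q2  //  not (q1 iff not q3), q2.
                      branch 2.2.1.2.2.1 (add (q1 iff not q3), not q2):
                        (q1 iff not q3): β-rule — branch into q1, not q3  //  not q1, not not q3.
                          branch 2.2.1.2.2.1.1 (add q1, not q3):
                            × closes — contains both q3 and not q3.
                          branch 2.2.1.2.2.1.2 (add not q1, not not q3):
                            × closes — contains both q1 and not q1.
                      branch 2.2.1.2.2.2 (add not (q1 iff not q3), q2):
                        not (q1 iff not q3): β-rule — branch into q1, not not q3  //  not q1, not q3.
                          branch 2.2.1.2.2.2.1 (add q1, not not q3):
                            ○ open, literals {q1=T, q2=T, q3=T, q4=T}.
                          branch 2.2.1.2.2.2.2 (add not q1, not q3):
                            × closes — contains both q1 and not q1.
          branch 2.2.2 (add not q3):
            × closes — contains both q3 and not q3.
12 branches closed, 3 open.
Each open branch fixes some atoms; the unmentioned ones are free. Counting distinct full assignments: branch {q1=T, q2=F} (q3, q4) contributes 4 new; branch {q1=T, q2=T, q3=T, q4=F} (none free) contributes 1 new; branch {q1=T, q2=T, q3=T, q4=T} (none free) contributes 1 new. Total: 6.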